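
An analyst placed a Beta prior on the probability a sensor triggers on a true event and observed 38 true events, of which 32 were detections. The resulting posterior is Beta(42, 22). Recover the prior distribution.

Beta(10, 16)

A Beta(α, β) prior with s successes and f failures in binomial data gives a Beta(α+s, β+f) posterior.
Subtract the data counts: 42−32=10, 22−6=16.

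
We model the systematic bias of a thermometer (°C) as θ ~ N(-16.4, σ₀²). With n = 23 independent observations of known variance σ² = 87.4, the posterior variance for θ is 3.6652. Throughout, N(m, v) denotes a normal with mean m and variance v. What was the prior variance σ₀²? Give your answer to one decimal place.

σ₀² = 103.3

For the Normal–Normal model with known σ², precisions add: τ_n = τ₀ + n/σ².
So 1/σ₀² = 1/3.6652 − 23/87.4 = 0.272836 − 0.263158 = 0.009678.
Hence σ₀² = 1/0.009678 ≈ 103.3.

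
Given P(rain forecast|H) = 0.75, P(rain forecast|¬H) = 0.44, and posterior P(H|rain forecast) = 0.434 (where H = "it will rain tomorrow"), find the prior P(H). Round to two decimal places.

Bayes' rule in odds form gives O(H|E) = O(H)·[P(E|H)/P(E|¬H)], hence O(H) = O(H|E)/LR.
Posterior odds = 0.434/(1−0.434) = 0.7668. LR = 0.75/0.44 = 1.7045.
Prior odds = 0.7668/1.7045 = 0.4499, so P(H) = 0.4499/(1+0.4499) ≈ 0.31.

P(H) = 0.31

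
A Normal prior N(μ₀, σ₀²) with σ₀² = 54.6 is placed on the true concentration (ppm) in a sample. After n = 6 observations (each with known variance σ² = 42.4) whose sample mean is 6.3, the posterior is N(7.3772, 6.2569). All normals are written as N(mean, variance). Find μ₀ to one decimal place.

The posterior mean is a precision-weighted average: μ_n = (τ₀μ₀ + τ_data·x̄)/(τ₀+τ_data), with τ₀=1/σ₀² and τ_data=n/σ².
Here τ₀ = 1/54.6 = 0.018315 and τ_data = 6/42.4 = 0.141509, so τ_n = 0.159824.
Rearranging for μ₀: μ₀ = (μ_n·τ_n − τ_data·x̄)/τ₀ = (7.3772·0.159824 − 0.141509·6.3) / 0.018315 = 0.287547/0.018315 ≈ 15.7.

μ₀ = 15.7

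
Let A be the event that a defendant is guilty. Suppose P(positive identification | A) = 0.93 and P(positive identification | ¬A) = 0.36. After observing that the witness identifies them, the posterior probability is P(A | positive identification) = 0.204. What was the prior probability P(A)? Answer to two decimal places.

P(A) = 0.09

In odds form, posterior odds = prior odds × likelihood ratio, so prior odds = posterior odds ÷ LR.
Posterior odds = 0.204/(1−0.204) = 0.2563. LR = 0.93/0.36 = 2.5833.
Prior odds = 0.2563/2.5833 = 0.0992, so P(A) = 0.0992/(1+0.0992) ≈ 0.09.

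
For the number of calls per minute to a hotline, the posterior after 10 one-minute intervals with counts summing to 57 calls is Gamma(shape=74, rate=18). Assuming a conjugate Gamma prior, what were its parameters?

Gamma(shape=17, rate=8)

A Gamma(α, β) prior (rate parametrization) on a Poisson rate with n observations summing to S gives posterior Gamma(α+S, β+n).
So α = 74 − 57 = 17 and β = 18 − 10 = 8.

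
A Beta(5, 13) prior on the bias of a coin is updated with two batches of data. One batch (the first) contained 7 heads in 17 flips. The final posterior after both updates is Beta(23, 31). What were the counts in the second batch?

Sequential conjugate updates are equivalent to a single update on the pooled data, so total successes = posterior α − prior α and total failures = posterior β − prior β.
Total across both batches: 23−5=18 heads, 31−13=18 tails.
Subtract the first batch: 18−7=11 heads and 18−10=8 tails.

11 heads and 8 tails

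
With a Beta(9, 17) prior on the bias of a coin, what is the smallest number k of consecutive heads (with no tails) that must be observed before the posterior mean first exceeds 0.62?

k = 19

After k heads and 0 tails the posterior is Beta(9+k, 17), with mean (9+k)/(9+17+k).
Set (9+k)/(26+k) > 0.62 and solve: k > (0.62·26 − 9)/(1 − 0.62) = 18.737.
The smallest integer exceeding 18.737 is 19, and checking k=19: (28)/(45) = 0.6222 > 0.62.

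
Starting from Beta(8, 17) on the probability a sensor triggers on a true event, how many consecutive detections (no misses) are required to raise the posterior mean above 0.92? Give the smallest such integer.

k = 188

After k detections and 0 misses the posterior is Beta(8+k, 17), with mean (8+k)/(8+17+k).
Set (8+k)/(25+k) > 0.92 and solve: k > (0.92·25 − 8)/(1 − 0.92) = 187.500.
The smallest integer exceeding 187.500 is 188, and checking k=188: (196)/(213) = 0.9202 > 0.92.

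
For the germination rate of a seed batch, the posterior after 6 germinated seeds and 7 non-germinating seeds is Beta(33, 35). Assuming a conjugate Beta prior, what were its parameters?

Beta(27, 28)

A Beta(a, b) prior with s successes and f failures in binomial data gives a Beta(a+s, b+f) posterior.
Subtract the data counts: 33−6=27, 35−7=28.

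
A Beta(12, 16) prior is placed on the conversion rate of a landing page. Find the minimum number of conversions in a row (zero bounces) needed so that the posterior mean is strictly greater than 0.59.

After k conversions and 0 bounces the posterior is Beta(12+k, 16), with mean (12+k)/(12+16+k).
Set (12+k)/(28+k) > 0.59 and solve: k > (0.59·28 − 12)/(1 − 0.59) = 11.024.
The smallest integer exceeding 11.024 is 12, and checking k=12: (24)/(40) = 0.6000 > 0.59.

k = 12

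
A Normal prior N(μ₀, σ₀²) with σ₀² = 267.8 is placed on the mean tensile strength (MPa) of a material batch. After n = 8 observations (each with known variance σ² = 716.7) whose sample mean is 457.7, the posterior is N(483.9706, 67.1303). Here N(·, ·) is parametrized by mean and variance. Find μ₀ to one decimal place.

With known observation variance, the Normal–Normal posterior has precision τ_n = τ₀ + n/σ² and mean μ_n = (τ₀μ₀ + (n/σ²)x̄)/τ_n.
Here τ₀ = 1/267.8 = 0.003734 and τ_data = 8/716.7 = 0.011162, so τ_n = 0.014896.
Rearranging for μ₀: μ₀ = (μ_n·τ_n − τ_data·x̄)/τ₀ = (483.9706·0.014896 − 0.011162·457.7) / 0.003734 = 2.100379/0.003734 ≈ 562.5.

μ₀ = 562.5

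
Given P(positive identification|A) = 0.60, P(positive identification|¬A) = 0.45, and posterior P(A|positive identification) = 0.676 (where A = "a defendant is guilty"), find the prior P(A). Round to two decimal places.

In odds form, posterior odds = prior odds × likelihood ratio, so prior odds = posterior odds ÷ LR.
Posterior odds = 0.676/(1−0.676) = 2.0864. LR = 0.60/0.45 = 1.3333.
Prior odds = 2.0864/1.3333 = 1.5648, so P(A) = 1.5648/(1+1.5648) ≈ 0.61.

P(A) = 0.61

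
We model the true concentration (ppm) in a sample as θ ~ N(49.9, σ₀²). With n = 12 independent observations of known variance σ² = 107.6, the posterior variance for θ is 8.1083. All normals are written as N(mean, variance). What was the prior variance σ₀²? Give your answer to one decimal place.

For the Normal–Normal model with known σ², precisions add: τ_n = τ₀ + n/σ².
So 1/σ₀² = 1/8.1083 − 12/107.6 = 0.123330 − 0.111524 = 0.011806.
Hence σ₀² = 1/0.011806 ≈ 84.7.

σ₀² = 84.7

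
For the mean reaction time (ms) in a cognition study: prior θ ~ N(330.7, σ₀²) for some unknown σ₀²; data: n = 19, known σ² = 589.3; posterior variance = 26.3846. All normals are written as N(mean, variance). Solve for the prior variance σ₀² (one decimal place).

For the Normal–Normal model with known σ², precisions add: τ_n = τ₀ + n/σ².
So 1/σ₀² = 1/26.3846 − 19/589.3 = 0.037901 − 0.032242 = 0.005659.
Hence σ₀² = 1/0.005659 ≈ 176.7.

σ₀² = 176.7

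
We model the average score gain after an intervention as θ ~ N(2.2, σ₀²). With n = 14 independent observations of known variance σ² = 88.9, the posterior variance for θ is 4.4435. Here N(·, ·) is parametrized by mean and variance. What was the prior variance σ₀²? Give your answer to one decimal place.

σ₀² = 14.8

For the Normal–Normal model with known σ², precisions add: τ_n = τ₀ + n/σ².
So 1/σ₀² = 1/4.4435 − 14/88.9 = 0.225048 − 0.157480 = 0.067568.
Hence σ₀² = 1/0.067568 ≈ 14.8.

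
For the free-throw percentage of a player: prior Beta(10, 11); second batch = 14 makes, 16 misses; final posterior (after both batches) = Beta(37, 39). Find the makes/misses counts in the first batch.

13 makes and 12 misses

Because Beta–binomial updating is additive in the counts, the combined data contributed (α_post−α_prior, β_post−β_prior) successes and failures.
Total across both batches: 37−10=27 makes, 39−11=28 misses.
Subtract the second batch: 27−14=13 makes and 28−16=12 misses.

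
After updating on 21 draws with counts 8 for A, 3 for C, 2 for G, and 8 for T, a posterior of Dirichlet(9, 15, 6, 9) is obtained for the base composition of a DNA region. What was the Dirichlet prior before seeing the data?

Dirichlet(1, 12, 4, 1)

For a Dirichlet(α) prior with multinomial counts c, the posterior is Dirichlet(α + c) componentwise.
Subtract each count from the matching posterior parameter: 9−8=1, 15−3=12, 6−2=4, 9−8=1.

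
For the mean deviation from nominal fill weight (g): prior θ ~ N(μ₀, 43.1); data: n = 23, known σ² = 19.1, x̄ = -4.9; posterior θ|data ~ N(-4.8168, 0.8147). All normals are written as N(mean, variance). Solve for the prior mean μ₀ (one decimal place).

The posterior mean is a precision-weighted average: μ_n = (τ₀μ₀ + τ_data·x̄)/(τ₀+τ_data), with τ₀=1/σ₀² and τ_data=n/σ².
Here τ₀ = 1/43.1 = 0.023202 and τ_data = 23/19.1 = 1.204188, so τ_n = 1.227390.
Rearranging for μ₀: μ₀ = (μ_n·τ_n − τ_data·x̄)/τ₀ = (-4.8168·1.227390 − 1.204188·-4.9) / 0.023202 = -0.011571/0.023202 ≈ -0.5.

μ₀ = -0.5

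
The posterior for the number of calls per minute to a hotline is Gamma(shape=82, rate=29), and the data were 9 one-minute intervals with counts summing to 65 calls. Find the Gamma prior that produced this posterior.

Gamma–Poisson conjugacy: posterior shape = α + Σxᵢ, posterior rate = β + n.
So α = 82 − 65 = 17 and β = 29 − 9 = 20.

Gamma(shape=17, rate=20)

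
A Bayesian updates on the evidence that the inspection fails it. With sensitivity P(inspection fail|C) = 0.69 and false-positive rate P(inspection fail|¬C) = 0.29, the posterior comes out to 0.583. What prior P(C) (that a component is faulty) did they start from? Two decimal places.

P(C) = 0.37

Bayes' rule in odds form gives O(C|E) = O(C)·[P(E|C)/P(E|¬C)], hence O(C) = O(C|E)/LR.
Posterior odds = 0.583/(1−0.583) = 1.3981. LR = 0.69/0.29 = 2.3793.
Prior odds = 1.3981/2.3793 = 0.5876, so P(C) = 0.5876/(1+0.5876) ≈ 0.37.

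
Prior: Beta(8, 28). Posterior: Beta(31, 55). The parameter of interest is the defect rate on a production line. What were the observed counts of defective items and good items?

23 defective items and 27 good items

A Beta(a, b) prior with s successes and f failures in binomial data gives a Beta(a+s, b+f) posterior.
So s = 31 − 8 = 23 and f = 55 − 28 = 27.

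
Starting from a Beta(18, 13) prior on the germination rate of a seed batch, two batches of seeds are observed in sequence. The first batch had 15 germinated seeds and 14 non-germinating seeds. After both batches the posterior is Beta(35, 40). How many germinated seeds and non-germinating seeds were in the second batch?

Sequential conjugate updates are equivalent to a single update on the pooled data, so total successes = posterior α − prior α and total failures = posterior β − prior β.
Total across both batches: 35−18=17 germinated seeds, 40−13=27 non-germinating seeds.
Subtract the first batch: 17−15=2 germinated seeds and 27−14=13 non-germinating seeds.

2 germinated seeds and 13 non-germinating seeds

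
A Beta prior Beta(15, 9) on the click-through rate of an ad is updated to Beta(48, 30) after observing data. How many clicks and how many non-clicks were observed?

A Beta(a, b) prior with s successes and f failures in binomial data gives a Beta(a+s, b+f) posterior.
Match parameters: s=48−15=33, f=30−9=21.

33 clicks and 21 non-clicks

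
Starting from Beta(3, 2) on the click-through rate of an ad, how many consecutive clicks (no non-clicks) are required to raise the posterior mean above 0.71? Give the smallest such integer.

After k clicks and 0 non-clicks the posterior is Beta(3+k, 2), with mean (3+k)/(3+2+k).
Set (3+k)/(5+k) > 0.71 and solve: k > (0.71·5 − 3)/(1 − 0.71) = 1.897.
The smallest integer exceeding 1.897 is 2.

k = 2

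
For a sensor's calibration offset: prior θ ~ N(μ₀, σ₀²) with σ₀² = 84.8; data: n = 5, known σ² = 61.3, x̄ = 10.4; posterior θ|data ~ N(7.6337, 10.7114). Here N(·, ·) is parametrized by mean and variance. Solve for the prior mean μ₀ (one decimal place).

μ₀ = -11.5

The posterior mean is a precision-weighted average: μ_n = (τ₀μ₀ + τ_data·x̄)/(τ₀+τ_data), with τ₀=1/σ₀² and τ_data=n/σ².
Here τ₀ = 1/84.8 = 0.011792 and τ_data = 5/61.3 = 0.081566, so τ_n = 0.093358.
Rearranging for μ₀: μ₀ = (μ_n·τ_n − τ_data·x̄)/τ₀ = (7.6337·0.093358 − 0.081566·10.4) / 0.011792 = -0.135619/0.011792 ≈ -11.5.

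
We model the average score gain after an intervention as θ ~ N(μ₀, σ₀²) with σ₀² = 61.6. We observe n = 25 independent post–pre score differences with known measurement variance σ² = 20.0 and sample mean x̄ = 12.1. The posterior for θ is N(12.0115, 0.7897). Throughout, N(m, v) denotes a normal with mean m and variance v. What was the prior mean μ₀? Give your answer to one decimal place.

The posterior mean is a precision-weighted average: μ_n = (τ₀μ₀ + τ_data·x̄)/(τ₀+τ_data), with τ₀=1/σ₀² and τ_data=n/σ².
Here τ₀ = 1/61.6 = 0.016234 and τ_data = 25/20.0 = 1.250000, so τ_n = 1.266234.
Rearranging for μ₀: μ₀ = (μ_n·τ_n − τ_data·x̄)/τ₀ = (12.0115·1.266234 − 1.250000·12.1) / 0.016234 = 0.084370/0.016234 ≈ 5.2.

μ₀ = 5.2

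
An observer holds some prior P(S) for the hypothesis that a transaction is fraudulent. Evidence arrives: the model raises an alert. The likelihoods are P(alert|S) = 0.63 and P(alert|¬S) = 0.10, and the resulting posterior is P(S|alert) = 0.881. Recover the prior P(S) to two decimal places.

P(S) = 0.54

In odds form, posterior odds = prior odds × likelihood ratio, so prior odds = posterior odds ÷ LR.
Posterior odds = 0.881/(1−0.881) = 7.4034. LR = 0.63/0.10 = 6.3000.
Prior odds = 7.4034/6.3000 = 1.1751, so P(S) = 1.1751/(1+1.1751) ≈ 0.54.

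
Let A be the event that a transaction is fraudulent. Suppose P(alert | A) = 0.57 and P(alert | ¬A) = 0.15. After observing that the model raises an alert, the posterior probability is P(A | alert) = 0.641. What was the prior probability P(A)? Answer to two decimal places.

P(A) = 0.32

Bayes' rule in odds form gives O(A|E) = O(A)·[P(E|A)/P(E|¬A)], hence O(A) = O(A|E)/LR.
Posterior odds = 0.641/(1−0.641) = 1.7855. LR = 0.57/0.15 = 3.8000.
Prior odds = 1.7855/3.8000 = 0.4699, so P(A) = 0.4699/(1+0.4699) ≈ 0.32.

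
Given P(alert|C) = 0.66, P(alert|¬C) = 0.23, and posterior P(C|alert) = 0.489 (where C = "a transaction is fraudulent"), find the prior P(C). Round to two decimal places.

In odds form, posterior odds = prior odds × likelihood ratio, so prior odds = posterior odds ÷ LR.
Posterior odds = 0.489/(1−0.489) = 0.9569. LR = 0.66/0.23 = 2.8696.
Prior odds = 0.9569/2.8696 = 0.3335, so P(C) = 0.3335/(1+0.3335) ≈ 0.25.

P(C) = 0.25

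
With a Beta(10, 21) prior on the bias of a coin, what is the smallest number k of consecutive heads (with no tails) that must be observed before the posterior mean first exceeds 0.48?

After k heads and 0 tails the posterior is Beta(10+k, 21), with mean (10+k)/(10+21+k).
Set (10+k)/(31+k) > 0.48 and solve: k > (0.48·31 − 10)/(1 − 0.48) = 9.385.
The smallest integer exceeding 9.385 is 10, and checking k=10: (20)/(41) = 0.4878 > 0.48.

k = 10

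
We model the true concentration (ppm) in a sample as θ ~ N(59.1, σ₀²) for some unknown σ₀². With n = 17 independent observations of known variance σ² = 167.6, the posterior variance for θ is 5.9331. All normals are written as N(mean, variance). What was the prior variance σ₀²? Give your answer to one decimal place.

σ₀² = 14.9

Posterior precision equals prior precision plus data precision: 1/σ_n² = 1/σ₀² + n/σ².
So 1/σ₀² = 1/5.9331 − 17/167.6 = 0.168546 − 0.101432 = 0.067114.
Hence σ₀² = 1/0.067114 ≈ 14.9.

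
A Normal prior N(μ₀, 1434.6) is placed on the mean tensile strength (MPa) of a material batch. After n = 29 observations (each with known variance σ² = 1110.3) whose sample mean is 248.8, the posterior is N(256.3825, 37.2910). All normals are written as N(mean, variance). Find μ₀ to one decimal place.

With known observation variance, the Normal–Normal posterior has precision τ_n = τ₀ + n/σ² and mean μ_n = (τ₀μ₀ + (n/σ²)x̄)/τ_n.
Here τ₀ = 1/1434.6 = 0.000697 and τ_data = 29/1110.3 = 0.026119, so τ_n = 0.026816.
Rearranging for μ₀: μ₀ = (μ_n·τ_n − τ_data·x̄)/τ₀ = (256.3825·0.026816 − 0.026119·248.8) / 0.000697 = 0.376746/0.000697 ≈ 540.5.

μ₀ = 540.5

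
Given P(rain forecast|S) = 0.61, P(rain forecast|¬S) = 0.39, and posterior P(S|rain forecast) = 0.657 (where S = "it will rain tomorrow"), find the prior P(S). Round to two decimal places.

P(S) = 0.55

In odds form, posterior odds = prior odds × likelihood ratio, so prior odds = posterior odds ÷ LR.
Posterior odds = 0.657/(1−0.657) = 1.9155. LR = 0.61/0.39 = 1.5641.
Prior odds = 1.9155/1.5641 = 1.2247, so P(S) = 1.2247/(1+1.2247) ≈ 0.55.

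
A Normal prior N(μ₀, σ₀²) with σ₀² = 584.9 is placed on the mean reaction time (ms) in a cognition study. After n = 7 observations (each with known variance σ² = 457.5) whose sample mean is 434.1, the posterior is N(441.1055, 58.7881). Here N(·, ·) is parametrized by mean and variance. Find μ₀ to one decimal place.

The posterior mean is a precision-weighted average: μ_n = (τ₀μ₀ + τ_data·x̄)/(τ₀+τ_data), with τ₀=1/σ₀² and τ_data=n/σ².
Here τ₀ = 1/584.9 = 0.001710 and τ_data = 7/457.5 = 0.015301, so τ_n = 0.017011.
Rearranging for μ₀: μ₀ = (μ_n·τ_n − τ_data·x̄)/τ₀ = (441.1055·0.017011 − 0.015301·434.1) / 0.001710 = 0.861482/0.001710 ≈ 503.8.

μ₀ = 503.8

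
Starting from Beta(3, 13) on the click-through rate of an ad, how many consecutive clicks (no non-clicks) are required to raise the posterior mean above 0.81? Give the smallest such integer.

After k clicks and 0 non-clicks the posterior is Beta(3+k, 13), with mean (3+k)/(3+13+k).
Set (3+k)/(16+k) > 0.81 and solve: k > (0.81·16 − 3)/(1 − 0.81) = 52.421.
The smallest integer exceeding 52.421 is 53.

k = 53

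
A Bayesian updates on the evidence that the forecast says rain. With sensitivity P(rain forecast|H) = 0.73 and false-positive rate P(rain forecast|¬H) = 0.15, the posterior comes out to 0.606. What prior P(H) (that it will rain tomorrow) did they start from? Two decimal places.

P(H) = 0.24

Bayes' rule in odds form gives O(H|E) = O(H)·[P(E|H)/P(E|¬H)], hence O(H) = O(H|E)/LR.
Posterior odds = 0.606/(1−0.606) = 1.5381. LR = 0.73/0.15 = 4.8667.
Prior odds = 1.5381/4.8667 = 0.3160, so P(H) = 0.3160/(1+0.3160) ≈ 0.24.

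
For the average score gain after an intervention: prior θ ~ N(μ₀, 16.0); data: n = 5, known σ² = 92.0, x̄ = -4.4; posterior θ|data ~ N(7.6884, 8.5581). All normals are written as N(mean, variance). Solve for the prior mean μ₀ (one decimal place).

The posterior mean is a precision-weighted average: μ_n = (τ₀μ₀ + τ_data·x̄)/(τ₀+τ_data), with τ₀=1/σ₀² and τ_data=n/σ².
Here τ₀ = 1/16.0 = 0.062500 and τ_data = 5/92.0 = 0.054348, so τ_n = 0.116848.
Rearranging for μ₀: μ₀ = (μ_n·τ_n − τ_data·x̄)/τ₀ = (7.6884·0.116848 − 0.054348·-4.4) / 0.062500 = 1.137505/0.062500 ≈ 18.2.

μ₀ = 18.2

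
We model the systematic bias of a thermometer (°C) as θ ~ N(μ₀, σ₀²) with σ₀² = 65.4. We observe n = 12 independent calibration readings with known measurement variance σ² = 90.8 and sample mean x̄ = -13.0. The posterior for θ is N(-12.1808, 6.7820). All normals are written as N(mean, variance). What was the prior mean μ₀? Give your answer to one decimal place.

μ₀ = -5.1

The posterior mean is a precision-weighted average: μ_n = (τ₀μ₀ + τ_data·x̄)/(τ₀+τ_data), with τ₀=1/σ₀² and τ_data=n/σ².
Here τ₀ = 1/65.4 = 0.015291 and τ_data = 12/90.8 = 0.132159, so τ_n = 0.147450.
Rearranging for μ₀: μ₀ = (μ_n·τ_n − τ_data·x̄)/τ₀ = (-12.1808·0.147450 − 0.132159·-13.0) / 0.015291 = -0.077992/0.015291 ≈ -5.1.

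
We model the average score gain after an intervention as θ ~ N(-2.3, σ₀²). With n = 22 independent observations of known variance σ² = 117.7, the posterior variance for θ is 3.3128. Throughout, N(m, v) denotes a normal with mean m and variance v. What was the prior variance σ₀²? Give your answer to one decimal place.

σ₀² = 8.7

Posterior precision equals prior precision plus data precision: 1/σ_n² = 1/σ₀² + n/σ².
So 1/σ₀² = 1/3.3128 − 22/117.7 = 0.301859 − 0.186916 = 0.114943.
Hence σ₀² = 1/0.114943 ≈ 8.7.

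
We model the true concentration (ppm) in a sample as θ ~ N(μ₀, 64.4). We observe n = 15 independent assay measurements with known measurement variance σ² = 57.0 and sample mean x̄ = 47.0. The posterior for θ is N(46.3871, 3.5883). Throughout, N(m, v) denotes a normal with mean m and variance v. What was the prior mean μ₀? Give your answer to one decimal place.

With known observation variance, the Normal–Normal posterior has precision τ_n = τ₀ + n/σ² and mean μ_n = (τ₀μ₀ + (n/σ²)x̄)/τ_n.
Here τ₀ = 1/64.4 = 0.015528 and τ_data = 15/57.0 = 0.263158, so τ_n = 0.278686.
Rearranging for μ₀: μ₀ = (μ_n·τ_n − τ_data·x̄)/τ₀ = (46.3871·0.278686 − 0.263158·47.0) / 0.015528 = 0.559009/0.015528 ≈ 36.0.

μ₀ = 36.0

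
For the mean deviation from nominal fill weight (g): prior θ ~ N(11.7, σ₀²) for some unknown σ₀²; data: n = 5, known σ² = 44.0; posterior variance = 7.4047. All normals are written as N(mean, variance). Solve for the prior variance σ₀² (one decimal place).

σ₀² = 46.7

For the Normal–Normal model with known σ², precisions add: τ_n = τ₀ + n/σ².
So 1/σ₀² = 1/7.4047 − 5/44.0 = 0.135049 − 0.113636 = 0.021413.
Hence σ₀² = 1/0.021413 ≈ 46.7.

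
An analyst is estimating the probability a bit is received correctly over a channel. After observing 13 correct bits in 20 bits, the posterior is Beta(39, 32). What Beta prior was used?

Beta(26, 25)

Under Beta–binomial conjugacy the posterior parameters are (a+s, b+f).
Subtract the data counts: 39−13=26, 32−7=25.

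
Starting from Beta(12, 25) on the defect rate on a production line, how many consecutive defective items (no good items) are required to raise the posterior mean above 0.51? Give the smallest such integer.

After k defective items and 0 good items the posterior is Beta(12+k, 25), with mean (12+k)/(12+25+k).
Set (12+k)/(37+k) > 0.51 and solve: k > (0.51·37 − 12)/(1 − 0.51) = 14.020.
The smallest integer exceeding 14.020 is 15, and checking k=15: (27)/(52) = 0.5192 > 0.51.

k = 15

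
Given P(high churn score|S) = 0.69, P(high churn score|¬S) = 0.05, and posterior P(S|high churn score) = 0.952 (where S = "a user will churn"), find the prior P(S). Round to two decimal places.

In odds form, posterior odds = prior odds × likelihood ratio, so prior odds = posterior odds ÷ LR.
Posterior odds = 0.952/(1−0.952) = 19.8333. LR = 0.69/0.05 = 13.8000.
Prior odds = 19.8333/13.8000 = 1.4372, so P(S) = 1.4372/(1+1.4372) ≈ 0.59.

P(S) = 0.59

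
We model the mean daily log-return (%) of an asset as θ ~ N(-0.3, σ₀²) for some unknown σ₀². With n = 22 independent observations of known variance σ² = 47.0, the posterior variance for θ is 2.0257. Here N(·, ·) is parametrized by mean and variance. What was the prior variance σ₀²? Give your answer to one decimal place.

σ₀² = 39.1

Posterior precision equals prior precision plus data precision: 1/σ_n² = 1/σ₀² + n/σ².
So 1/σ₀² = 1/2.0257 − 22/47.0 = 0.493657 − 0.468085 = 0.025572.
Hence σ₀² = 1/0.025572 ≈ 39.1.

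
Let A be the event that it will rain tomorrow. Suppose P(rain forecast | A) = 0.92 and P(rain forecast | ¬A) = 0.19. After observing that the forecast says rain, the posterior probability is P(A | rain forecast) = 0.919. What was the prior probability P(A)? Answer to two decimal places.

In odds form, posterior odds = prior odds × likelihood ratio, so prior odds = posterior odds ÷ LR.
Posterior odds = 0.919/(1−0.919) = 11.3457. LR = 0.92/0.19 = 4.8421.
Prior odds = 11.3457/4.8421 = 2.3431, so P(A) = 2.3431/(1+2.3431) ≈ 0.70.

P(A) = 0.70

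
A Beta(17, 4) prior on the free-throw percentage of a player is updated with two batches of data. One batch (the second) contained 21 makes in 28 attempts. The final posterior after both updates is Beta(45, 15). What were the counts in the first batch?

Sequential conjugate updates are equivalent to a single update on the pooled data, so total successes = posterior α − prior α and total failures = posterior β − prior β.
Total across both batches: 45−17=28 makes, 15−4=11 misses.
Subtract the second batch: 28−21=7 makes and 11−7=4 misses.

7 makes and 4 misses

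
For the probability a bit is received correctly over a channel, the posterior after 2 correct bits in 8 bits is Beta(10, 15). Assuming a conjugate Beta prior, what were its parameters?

A Beta(α, β) prior with s successes and f failures in binomial data gives a Beta(α+s, β+f) posterior.
So α = 10 − 2 = 8 and β = 15 − 6 = 9.

Beta(8, 9)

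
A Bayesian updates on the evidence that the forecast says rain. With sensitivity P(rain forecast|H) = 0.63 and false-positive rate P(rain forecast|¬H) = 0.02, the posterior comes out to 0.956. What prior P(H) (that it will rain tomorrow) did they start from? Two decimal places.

P(H) = 0.41

Bayes' rule in odds form gives O(H|E) = O(H)·[P(E|H)/P(E|¬H)], hence O(H) = O(H|E)/LR.
Posterior odds = 0.956/(1−0.956) = 21.7273. LR = 0.63/0.02 = 31.5000.
Prior odds = 21.7273/31.5000 = 0.6898, so P(H) = 0.6898/(1+0.6898) ≈ 0.41.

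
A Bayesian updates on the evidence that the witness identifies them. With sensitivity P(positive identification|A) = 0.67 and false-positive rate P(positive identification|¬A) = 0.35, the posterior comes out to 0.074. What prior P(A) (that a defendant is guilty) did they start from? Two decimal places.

Bayes' rule in odds form gives O(A|E) = O(A)·[P(E|A)/P(E|¬A)], hence O(A) = O(A|E)/LR.
Posterior odds = 0.074/(1−0.074) = 0.0799. LR = 0.67/0.35 = 1.9143.
Prior odds = 0.0799/1.9143 = 0.0417, so P(A) = 0.0417/(1+0.0417) ≈ 0.04.

P(A) = 0.04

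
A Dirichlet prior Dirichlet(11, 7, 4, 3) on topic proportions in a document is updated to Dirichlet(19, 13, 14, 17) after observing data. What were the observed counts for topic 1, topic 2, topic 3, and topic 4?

For a Dirichlet(α) prior with multinomial counts c, the posterior is Dirichlet(α + c) componentwise.
Counts are posterior − prior componentwise: 19−11=8, 13−7=6, 14−4=10, 17−3=14.

counts (8, 6, 10, 14)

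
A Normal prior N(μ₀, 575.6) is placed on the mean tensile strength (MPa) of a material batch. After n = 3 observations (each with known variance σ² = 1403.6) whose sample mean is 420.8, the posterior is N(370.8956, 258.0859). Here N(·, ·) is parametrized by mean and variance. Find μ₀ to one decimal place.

μ₀ = 309.5

With known observation variance, the Normal–Normal posterior has precision τ_n = τ₀ + n/σ² and mean μ_n = (τ₀μ₀ + (n/σ²)x̄)/τ_n.
Here τ₀ = 1/575.6 = 0.001737 and τ_data = 3/1403.6 = 0.002137, so τ_n = 0.003874.
Rearranging for μ₀: μ₀ = (μ_n·τ_n − τ_data·x̄)/τ₀ = (370.8956·0.003874 − 0.002137·420.8) / 0.001737 = 0.537600/0.001737 ≈ 309.5.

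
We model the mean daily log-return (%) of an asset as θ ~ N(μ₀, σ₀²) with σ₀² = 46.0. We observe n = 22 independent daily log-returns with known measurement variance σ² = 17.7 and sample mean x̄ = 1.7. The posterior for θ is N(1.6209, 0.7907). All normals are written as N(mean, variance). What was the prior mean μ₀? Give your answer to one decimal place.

μ₀ = -2.9

The posterior mean is a precision-weighted average: μ_n = (τ₀μ₀ + τ_data·x̄)/(τ₀+τ_data), with τ₀=1/σ₀² and τ_data=n/σ².
Here τ₀ = 1/46.0 = 0.021739 and τ_data = 22/17.7 = 1.242938, so τ_n = 1.264677.
Rearranging for μ₀: μ₀ = (μ_n·τ_n − τ_data·x̄)/τ₀ = (1.6209·1.264677 − 1.242938·1.7) / 0.021739 = -0.063080/0.021739 ≈ -2.9.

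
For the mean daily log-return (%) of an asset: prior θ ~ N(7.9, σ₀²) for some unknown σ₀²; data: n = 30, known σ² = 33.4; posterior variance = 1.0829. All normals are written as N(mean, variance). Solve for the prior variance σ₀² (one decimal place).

Posterior precision equals prior precision plus data precision: 1/σ_n² = 1/σ₀² + n/σ².
So 1/σ₀² = 1/1.0829 − 30/33.4 = 0.923446 − 0.898204 = 0.025242.
Hence σ₀² = 1/0.025242 ≈ 39.6.

σ₀² = 39.6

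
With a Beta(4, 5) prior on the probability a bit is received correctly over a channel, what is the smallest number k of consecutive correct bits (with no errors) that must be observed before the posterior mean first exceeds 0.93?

After k correct bits and 0 errors the posterior is Beta(4+k, 5), with mean (4+k)/(4+5+k).
Set (4+k)/(9+k) > 0.93 and solve: k > (0.93·9 − 4)/(1 − 0.93) = 62.429.
The smallest integer exceeding 62.429 is 63, and checking k=63: (67)/(72) = 0.9306 > 0.93.

k = 63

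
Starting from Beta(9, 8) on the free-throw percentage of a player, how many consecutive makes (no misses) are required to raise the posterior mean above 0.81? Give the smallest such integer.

k = 26

After k makes and 0 misses the posterior is Beta(9+k, 8), with mean (9+k)/(9+8+k).
Set (9+k)/(17+k) > 0.81 and solve: k > (0.81·17 − 9)/(1 − 0.81) = 25.105.
The smallest integer exceeding 25.105 is 26, and checking k=26: (35)/(43) = 0.8140 > 0.81.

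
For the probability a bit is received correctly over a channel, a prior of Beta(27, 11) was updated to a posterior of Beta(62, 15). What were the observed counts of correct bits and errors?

Under Beta–binomial conjugacy the posterior parameters are (a+s, b+f).
So s = 62 − 27 = 35 and f = 15 − 11 = 4.

35 correct bits and 4 errors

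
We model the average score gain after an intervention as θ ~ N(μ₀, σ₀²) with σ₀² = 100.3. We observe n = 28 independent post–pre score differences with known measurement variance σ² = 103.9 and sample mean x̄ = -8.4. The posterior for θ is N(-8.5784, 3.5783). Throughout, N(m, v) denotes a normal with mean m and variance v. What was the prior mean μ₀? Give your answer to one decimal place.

With known observation variance, the Normal–Normal posterior has precision τ_n = τ₀ + n/σ² and mean μ_n = (τ₀μ₀ + (n/σ²)x̄)/τ_n.
Here τ₀ = 1/100.3 = 0.009970 and τ_data = 28/103.9 = 0.269490, so τ_n = 0.279460.
Rearranging for μ₀: μ₀ = (μ_n·τ_n − τ_data·x̄)/τ₀ = (-8.5784·0.279460 − 0.269490·-8.4) / 0.009970 = -0.133604/0.009970 ≈ -13.4.

μ₀ = -13.4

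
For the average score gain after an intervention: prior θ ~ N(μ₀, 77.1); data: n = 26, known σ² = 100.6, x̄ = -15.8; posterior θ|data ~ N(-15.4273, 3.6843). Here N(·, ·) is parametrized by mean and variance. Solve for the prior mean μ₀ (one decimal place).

With known observation variance, the Normal–Normal posterior has precision τ_n = τ₀ + n/σ² and mean μ_n = (τ₀μ₀ + (n/σ²)x̄)/τ_n.
Here τ₀ = 1/77.1 = 0.012970 and τ_data = 26/100.6 = 0.258449, so τ_n = 0.271419.
Rearranging for μ₀: μ₀ = (μ_n·τ_n − τ_data·x̄)/τ₀ = (-15.4273·0.271419 − 0.258449·-15.8) / 0.012970 = -0.103768/0.012970 ≈ -8.0.

μ₀ = -8.0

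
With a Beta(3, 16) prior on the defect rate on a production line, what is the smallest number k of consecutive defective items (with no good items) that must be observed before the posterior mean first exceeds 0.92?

k = 182

After k defective items and 0 good items the posterior is Beta(3+k, 16), with mean (3+k)/(3+16+k).
Set (3+k)/(19+k) > 0.92 and solve: k > (0.92·19 − 3)/(1 − 0.92) = 181.000.
The smallest integer exceeding 181.000 is 182.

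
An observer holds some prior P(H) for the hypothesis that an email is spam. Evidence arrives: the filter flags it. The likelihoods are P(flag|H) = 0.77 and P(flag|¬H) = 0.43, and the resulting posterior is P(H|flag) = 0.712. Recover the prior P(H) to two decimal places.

P(H) = 0.58

Bayes' rule in odds form gives O(H|E) = O(H)·[P(E|H)/P(E|¬H)], hence O(H) = O(H|E)/LR.
Posterior odds = 0.712/(1−0.712) = 2.4722. LR = 0.77/0.43 = 1.7907.
Prior odds = 2.4722/1.7907 = 1.3806, so P(H) = 1.3806/(1+1.3806) ≈ 0.58.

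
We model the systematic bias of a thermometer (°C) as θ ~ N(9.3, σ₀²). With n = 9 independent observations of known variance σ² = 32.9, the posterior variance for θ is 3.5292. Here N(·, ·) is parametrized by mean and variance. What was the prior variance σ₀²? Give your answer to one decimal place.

σ₀² = 102.1

Posterior precision equals prior precision plus data precision: 1/σ_n² = 1/σ₀² + n/σ².
So 1/σ₀² = 1/3.5292 − 9/32.9 = 0.283350 − 0.273556 = 0.009794.
Hence σ₀² = 1/0.009794 ≈ 102.1.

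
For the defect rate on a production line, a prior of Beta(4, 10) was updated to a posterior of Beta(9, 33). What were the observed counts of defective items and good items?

5 defective items and 23 good items

Beta is conjugate to the binomial likelihood: posterior = Beta(a+s, b+f).
Match parameters: s=9−4=5, f=33−10=23.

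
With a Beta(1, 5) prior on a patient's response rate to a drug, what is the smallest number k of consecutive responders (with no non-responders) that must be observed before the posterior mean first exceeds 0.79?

After k responders and 0 non-responders the posterior is Beta(1+k, 5), with mean (1+k)/(1+5+k).
Set (1+k)/(6+k) > 0.79 and solve: k > (0.79·6 − 1)/(1 − 0.79) = 17.810.
The smallest integer exceeding 17.810 is 18, and checking k=18: (19)/(24) = 0.7917 > 0.79.

k = 18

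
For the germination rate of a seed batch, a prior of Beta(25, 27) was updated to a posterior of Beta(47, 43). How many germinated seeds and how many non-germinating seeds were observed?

Under Beta–binomial conjugacy the posterior parameters are (a+s, b+f).
So s = 47 − 25 = 22 and f = 43 − 27 = 16.

22 germinated seeds and 16 non-germinating seeds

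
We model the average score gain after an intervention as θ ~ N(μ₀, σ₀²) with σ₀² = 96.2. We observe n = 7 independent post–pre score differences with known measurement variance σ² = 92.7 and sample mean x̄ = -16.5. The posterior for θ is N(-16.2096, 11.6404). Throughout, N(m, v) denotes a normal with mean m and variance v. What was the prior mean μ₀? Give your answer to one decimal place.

μ₀ = -14.1

With known observation variance, the Normal–Normal posterior has precision τ_n = τ₀ + n/σ² and mean μ_n = (τ₀μ₀ + (n/σ²)x̄)/τ_n.
Here τ₀ = 1/96.2 = 0.010395 and τ_data = 7/92.7 = 0.075512, so τ_n = 0.085907.
Rearranging for μ₀: μ₀ = (μ_n·τ_n − τ_data·x̄)/τ₀ = (-16.2096·0.085907 − 0.075512·-16.5) / 0.010395 = -0.146570/0.010395 ≈ -14.1.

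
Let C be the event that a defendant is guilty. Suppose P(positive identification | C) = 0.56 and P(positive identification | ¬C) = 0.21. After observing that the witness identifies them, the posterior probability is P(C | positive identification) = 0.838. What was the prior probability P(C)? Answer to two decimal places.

In odds form, posterior odds = prior odds × likelihood ratio, so prior odds = posterior odds ÷ LR.
Posterior odds = 0.838/(1−0.838) = 5.1728. LR = 0.56/0.21 = 2.6667.
Prior odds = 5.1728/2.6667 = 1.9398, so P(C) = 1.9398/(1+1.9398) ≈ 0.66.

P(C) = 0.66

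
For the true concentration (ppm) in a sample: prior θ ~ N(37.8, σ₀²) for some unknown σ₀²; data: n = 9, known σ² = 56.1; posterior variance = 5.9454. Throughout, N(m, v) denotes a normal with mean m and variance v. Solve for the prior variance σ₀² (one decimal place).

Posterior precision equals prior precision plus data precision: 1/σ_n² = 1/σ₀² + n/σ².
So 1/σ₀² = 1/5.9454 − 9/56.1 = 0.168197 − 0.160428 = 0.007769.
Hence σ₀² = 1/0.007769 ≈ 128.7.

σ₀² = 128.7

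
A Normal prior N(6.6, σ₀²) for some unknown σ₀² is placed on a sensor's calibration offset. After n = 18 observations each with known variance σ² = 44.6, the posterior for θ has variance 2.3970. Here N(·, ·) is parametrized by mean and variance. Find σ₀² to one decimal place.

σ₀² = 73.5

For the Normal–Normal model with known σ², precisions add: τ_n = τ₀ + n/σ².
So 1/σ₀² = 1/2.3970 − 18/44.6 = 0.417188 − 0.403587 = 0.013601.
Hence σ₀² = 1/0.013601 ≈ 73.5.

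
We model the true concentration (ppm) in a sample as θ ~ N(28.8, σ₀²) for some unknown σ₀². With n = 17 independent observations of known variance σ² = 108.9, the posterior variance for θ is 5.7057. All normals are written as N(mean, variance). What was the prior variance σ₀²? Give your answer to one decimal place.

Posterior precision equals prior precision plus data precision: 1/σ_n² = 1/σ₀² + n/σ².
So 1/σ₀² = 1/5.7057 − 17/108.9 = 0.175263 − 0.156107 = 0.019156.
Hence σ₀² = 1/0.019156 ≈ 52.2.

σ₀² = 52.2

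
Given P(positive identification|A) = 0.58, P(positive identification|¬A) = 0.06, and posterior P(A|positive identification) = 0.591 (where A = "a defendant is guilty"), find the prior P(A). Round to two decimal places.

In odds form, posterior odds = prior odds × likelihood ratio, so prior odds = posterior odds ÷ LR.
Posterior odds = 0.591/(1−0.591) = 1.4450. LR = 0.58/0.06 = 9.6667.
Prior odds = 1.4450/9.6667 = 0.1495, so P(A) = 0.1495/(1+0.1495) ≈ 0.13.

P(A) = 0.13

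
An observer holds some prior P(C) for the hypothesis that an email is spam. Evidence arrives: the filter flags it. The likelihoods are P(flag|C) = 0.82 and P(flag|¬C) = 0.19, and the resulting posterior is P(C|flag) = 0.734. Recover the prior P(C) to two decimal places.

In odds form, posterior odds = prior odds × likelihood ratio, so prior odds = posterior odds ÷ LR.
Posterior odds = 0.734/(1−0.734) = 2.7594. LR = 0.82/0.19 = 4.3158.
Prior odds = 2.7594/4.3158 = 0.6394, so P(C) = 0.6394/(1+0.6394) ≈ 0.39.

P(C) = 0.39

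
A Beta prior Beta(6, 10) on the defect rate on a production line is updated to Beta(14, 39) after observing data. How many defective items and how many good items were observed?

Beta is conjugate to the binomial likelihood: posterior = Beta(α+s, β+f).
Match parameters: s=14−6=8, f=39−10=29.

8 defective items and 29 good items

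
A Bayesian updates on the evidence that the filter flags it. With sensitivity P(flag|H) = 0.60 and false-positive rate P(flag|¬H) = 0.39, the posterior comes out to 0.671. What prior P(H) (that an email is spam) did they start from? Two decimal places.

In odds form, posterior odds = prior odds × likelihood ratio, so prior odds = posterior odds ÷ LR.
Posterior odds = 0.671/(1−0.671) = 2.0395. LR = 0.60/0.39 = 1.5385.
Prior odds = 2.0395/1.5385 = 1.3256, so P(H) = 1.3256/(1+1.3256) ≈ 0.57.

P(H) = 0.57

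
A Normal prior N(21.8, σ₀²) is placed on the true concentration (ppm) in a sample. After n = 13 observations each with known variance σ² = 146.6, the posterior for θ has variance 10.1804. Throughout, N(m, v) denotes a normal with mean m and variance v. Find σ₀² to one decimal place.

For the Normal–Normal model with known σ², precisions add: τ_n = τ₀ + n/σ².
So 1/σ₀² = 1/10.1804 − 13/146.6 = 0.098228 − 0.088677 = 0.009551.
Hence σ₀² = 1/0.009551 ≈ 104.7.

σ₀² = 104.7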